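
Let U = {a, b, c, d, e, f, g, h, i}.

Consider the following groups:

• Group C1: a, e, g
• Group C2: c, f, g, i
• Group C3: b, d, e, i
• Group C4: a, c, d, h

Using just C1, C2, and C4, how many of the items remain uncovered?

Union of C1, C2, C4 = {a, c, d, e, f, g, h, i}.
Not covered: b — 1 item.

1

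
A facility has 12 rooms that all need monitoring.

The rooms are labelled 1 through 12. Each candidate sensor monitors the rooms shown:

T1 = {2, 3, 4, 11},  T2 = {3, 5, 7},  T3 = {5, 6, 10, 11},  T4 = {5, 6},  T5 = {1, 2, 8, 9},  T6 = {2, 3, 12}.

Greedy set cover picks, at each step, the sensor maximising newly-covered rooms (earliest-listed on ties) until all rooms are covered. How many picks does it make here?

5

Greedy: pick T1 (covers 4 new) → pick T3 (covers 3 new) → pick T5 (covers 3 new) → pick T2 (covers 1 new) → pick T6 (covers 1 new). Total picks: 5.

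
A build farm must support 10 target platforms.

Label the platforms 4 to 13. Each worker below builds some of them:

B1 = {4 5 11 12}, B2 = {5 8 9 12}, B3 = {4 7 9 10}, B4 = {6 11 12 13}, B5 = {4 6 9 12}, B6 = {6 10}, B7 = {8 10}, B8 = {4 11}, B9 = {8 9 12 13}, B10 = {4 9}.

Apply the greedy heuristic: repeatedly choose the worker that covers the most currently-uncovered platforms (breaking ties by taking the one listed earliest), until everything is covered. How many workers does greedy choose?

Greedy: pick B1 (covers 4 new) → pick B3 (covers 3 new) → pick B4 (covers 2 new) → pick B2 (covers 1 new). Total picks: 4.
(The true minimum cover uses only 3 workers, so greedy is not optimal here.)

4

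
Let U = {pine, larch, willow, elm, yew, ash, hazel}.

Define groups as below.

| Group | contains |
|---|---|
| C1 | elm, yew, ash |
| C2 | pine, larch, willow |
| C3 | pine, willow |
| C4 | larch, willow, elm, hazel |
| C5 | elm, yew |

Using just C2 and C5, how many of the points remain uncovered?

Union of C2, C5 = {pine, larch, willow, elm, yew}.
Not covered: ash, hazel — 2 points.

2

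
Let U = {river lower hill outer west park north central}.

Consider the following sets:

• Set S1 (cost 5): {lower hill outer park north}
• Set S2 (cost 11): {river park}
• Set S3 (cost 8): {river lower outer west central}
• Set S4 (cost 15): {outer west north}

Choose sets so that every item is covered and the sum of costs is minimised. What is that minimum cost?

13

S1, S3 together cover every item (S1 ∪ S3 = {river, lower, hill, outer, west, park, north, central}); total cost 5 + 8 = 13.
No covering selection has total cost below 13.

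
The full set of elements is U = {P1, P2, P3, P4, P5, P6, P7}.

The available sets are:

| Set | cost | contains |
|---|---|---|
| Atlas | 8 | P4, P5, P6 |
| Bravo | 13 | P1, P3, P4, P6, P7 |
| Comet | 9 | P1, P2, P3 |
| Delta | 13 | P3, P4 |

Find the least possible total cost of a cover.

Atlas, Bravo, Comet together cover every element (Atlas ∪ Bravo ∪ Comet = {P1, P2, P3, P4, P5, P6, P7}); total cost 8 + 13 + 9 = 30.
No covering selection has total cost below 30.

30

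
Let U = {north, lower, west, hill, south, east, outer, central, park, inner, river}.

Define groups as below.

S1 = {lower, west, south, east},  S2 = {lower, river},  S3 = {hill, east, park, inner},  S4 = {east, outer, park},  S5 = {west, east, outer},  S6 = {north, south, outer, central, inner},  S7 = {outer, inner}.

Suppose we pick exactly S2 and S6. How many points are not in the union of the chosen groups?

Union of S2, S6 = {north, lower, south, outer, central, inner, river}.
Not covered: west, hill, east, park — 4 points.

4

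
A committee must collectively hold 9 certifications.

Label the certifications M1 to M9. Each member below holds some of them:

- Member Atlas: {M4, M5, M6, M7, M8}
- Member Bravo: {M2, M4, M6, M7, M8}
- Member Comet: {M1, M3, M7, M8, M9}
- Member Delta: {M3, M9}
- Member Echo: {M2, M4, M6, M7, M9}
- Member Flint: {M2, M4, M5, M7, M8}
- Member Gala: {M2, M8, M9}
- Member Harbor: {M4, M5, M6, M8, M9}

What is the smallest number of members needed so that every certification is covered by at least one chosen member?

3

Comet and Echo and Harbor together: Comet ∪ Echo ∪ Harbor = {M1, M2, M3, M4, M5, M6, M7, M8, M9} — every certification is covered.
Only Comet contains M1, so Comet is forced; the remaining 4 certifications need at least 2 more members (each remaining member adds at most 3) — so at least 3 members are needed, and 3 is optimal.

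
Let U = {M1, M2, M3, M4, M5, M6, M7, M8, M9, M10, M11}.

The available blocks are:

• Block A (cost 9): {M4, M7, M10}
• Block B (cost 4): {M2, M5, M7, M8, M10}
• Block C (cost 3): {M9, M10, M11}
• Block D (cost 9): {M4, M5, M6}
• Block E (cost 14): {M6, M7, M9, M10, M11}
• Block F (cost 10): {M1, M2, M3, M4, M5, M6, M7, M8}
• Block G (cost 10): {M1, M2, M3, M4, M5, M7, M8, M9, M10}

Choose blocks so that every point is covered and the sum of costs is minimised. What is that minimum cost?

C, F together cover every point (C ∪ F = {M1, M2, M3, M4, M5, M6, M7, M8, M9, M10, M11}); total cost 3 + 10 = 13.
The greedy pick B, C, F costs 17; no covering selection beats 13.

13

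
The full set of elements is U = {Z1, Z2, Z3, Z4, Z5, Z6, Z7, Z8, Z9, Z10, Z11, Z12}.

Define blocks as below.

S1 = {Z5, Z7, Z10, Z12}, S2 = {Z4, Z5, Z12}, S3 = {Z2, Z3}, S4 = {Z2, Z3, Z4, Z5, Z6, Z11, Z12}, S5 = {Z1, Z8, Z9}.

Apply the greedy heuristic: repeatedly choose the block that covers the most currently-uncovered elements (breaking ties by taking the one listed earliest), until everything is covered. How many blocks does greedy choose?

Greedy: pick S4 (covers 7 new) → pick S5 (covers 3 new) → pick S1 (covers 2 new). Total picks: 3.

3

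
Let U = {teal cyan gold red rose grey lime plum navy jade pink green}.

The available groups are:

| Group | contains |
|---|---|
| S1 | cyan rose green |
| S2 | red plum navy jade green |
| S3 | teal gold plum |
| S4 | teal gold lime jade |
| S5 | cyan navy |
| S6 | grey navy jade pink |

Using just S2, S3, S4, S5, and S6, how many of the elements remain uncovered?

1

Union of S2, S3, S4, S5, S6 = {teal, cyan, gold, red, grey, lime, plum, navy, jade, pink, green}.
Not covered: rose — 1 element.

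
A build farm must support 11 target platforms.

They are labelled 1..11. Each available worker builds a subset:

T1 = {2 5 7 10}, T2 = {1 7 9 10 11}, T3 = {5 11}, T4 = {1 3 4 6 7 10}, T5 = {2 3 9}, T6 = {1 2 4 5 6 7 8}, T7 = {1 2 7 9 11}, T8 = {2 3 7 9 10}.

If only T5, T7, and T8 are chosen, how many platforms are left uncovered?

Union of T5, T7, T8 = {1, 2, 3, 7, 9, 10, 11}.
Not covered: 4, 5, 6, 8 — 4 platforms.

4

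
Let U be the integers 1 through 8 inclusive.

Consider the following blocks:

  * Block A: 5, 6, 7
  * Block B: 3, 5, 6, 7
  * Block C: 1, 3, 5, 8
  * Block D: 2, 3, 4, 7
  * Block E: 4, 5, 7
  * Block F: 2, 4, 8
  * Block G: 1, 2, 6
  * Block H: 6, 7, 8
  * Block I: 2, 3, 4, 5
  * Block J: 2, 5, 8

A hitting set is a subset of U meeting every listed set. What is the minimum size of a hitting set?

The 3 items {4, 6, 8} hit every block.
No choice of 2 items meets every block, so 3 is the minimum.

3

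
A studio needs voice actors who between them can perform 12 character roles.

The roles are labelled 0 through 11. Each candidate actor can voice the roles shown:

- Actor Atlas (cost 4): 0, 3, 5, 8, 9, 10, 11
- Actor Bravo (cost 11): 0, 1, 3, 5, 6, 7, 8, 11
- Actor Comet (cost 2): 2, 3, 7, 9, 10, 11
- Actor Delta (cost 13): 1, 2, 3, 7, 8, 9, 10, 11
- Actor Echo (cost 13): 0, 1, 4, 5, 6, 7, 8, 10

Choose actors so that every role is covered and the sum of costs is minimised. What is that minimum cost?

15

Comet, Echo together cover every role (Comet ∪ Echo = {0, 1, 2, 3, 4, 5, 6, 7, 8, 9, 10, 11}); total cost 2 + 13 = 15.
The greedy pick Comet, Atlas, Echo costs 19; no covering selection beats 15.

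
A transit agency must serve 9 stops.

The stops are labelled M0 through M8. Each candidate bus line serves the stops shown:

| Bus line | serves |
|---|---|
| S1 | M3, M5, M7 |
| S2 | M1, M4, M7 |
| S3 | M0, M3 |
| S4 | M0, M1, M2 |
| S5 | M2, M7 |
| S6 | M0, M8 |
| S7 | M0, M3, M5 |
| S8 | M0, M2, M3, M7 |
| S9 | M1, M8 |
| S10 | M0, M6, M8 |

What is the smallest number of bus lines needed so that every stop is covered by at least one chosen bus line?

S2 and S5 and S7 and S10 together: S2 ∪ S5 ∪ S7 ∪ S10 = {M0, M1, M2, M3, M4, M5, M6, M7, M8} — every stop is covered.
No 3 of the 10 bus lines cover everything (all 120 combinations miss at least one stop), so 4 is optimal.

4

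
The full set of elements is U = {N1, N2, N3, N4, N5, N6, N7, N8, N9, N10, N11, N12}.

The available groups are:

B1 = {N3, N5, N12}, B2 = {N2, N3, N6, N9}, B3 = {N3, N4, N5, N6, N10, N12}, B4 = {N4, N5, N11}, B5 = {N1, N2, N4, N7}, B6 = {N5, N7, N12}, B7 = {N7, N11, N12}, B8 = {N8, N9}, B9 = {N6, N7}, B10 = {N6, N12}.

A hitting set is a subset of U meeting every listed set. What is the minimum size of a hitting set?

H = {N4, N7, N9, N12} meets every group (each contains at least one member of H), and |H| = 4.
No choice of 3 elements meets every group, so 4 is the minimum.

4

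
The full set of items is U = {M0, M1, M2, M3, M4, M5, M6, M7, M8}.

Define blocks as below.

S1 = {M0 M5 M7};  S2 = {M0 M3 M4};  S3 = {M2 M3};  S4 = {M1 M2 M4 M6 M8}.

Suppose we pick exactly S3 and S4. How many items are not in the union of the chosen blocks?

3

Union of S3, S4 = {M1, M2, M3, M4, M6, M8}.
Not covered: M0, M5, M7 — 3 items.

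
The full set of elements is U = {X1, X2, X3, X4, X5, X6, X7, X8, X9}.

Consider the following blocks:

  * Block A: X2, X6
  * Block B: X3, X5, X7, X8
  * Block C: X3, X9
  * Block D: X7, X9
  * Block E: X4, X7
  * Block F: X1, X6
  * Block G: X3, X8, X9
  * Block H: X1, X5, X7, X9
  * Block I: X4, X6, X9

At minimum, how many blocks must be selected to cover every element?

4

Take {A, G, H, I}. Their union is {X1, X2, X3, X4, X5, X6, X7, X8, X9}, which is all 9 elements.
No 3 of the 9 blocks cover everything (all 84 combinations miss at least one element), so 4 is optimal.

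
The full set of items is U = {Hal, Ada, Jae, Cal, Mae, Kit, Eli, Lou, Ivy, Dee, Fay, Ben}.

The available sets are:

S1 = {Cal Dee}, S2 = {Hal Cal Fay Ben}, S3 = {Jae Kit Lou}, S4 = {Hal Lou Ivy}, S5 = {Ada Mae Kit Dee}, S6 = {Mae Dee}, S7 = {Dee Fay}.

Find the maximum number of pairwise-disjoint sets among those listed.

3

S2, S3, S6 are pairwise disjoint (S2={Hal,Cal,Fay,Ben}; S3={Jae,Kit,Lou}; S6={Mae,Dee}).
Every remaining set overlaps one of these, and no 4 of the listed sets are pairwise disjoint, so 3 is the maximum.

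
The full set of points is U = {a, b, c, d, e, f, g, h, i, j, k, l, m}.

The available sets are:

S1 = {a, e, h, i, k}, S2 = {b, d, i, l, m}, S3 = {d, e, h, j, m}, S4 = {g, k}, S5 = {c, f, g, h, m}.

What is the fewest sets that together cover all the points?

4

S1 and S2 and S3 and S5 together: S1 ∪ S2 ∪ S3 ∪ S5 = {a, b, c, d, e, f, g, h, i, j, k, l, m} — every point is covered.
Only S3 contains j, so S3 is forced; the remaining 8 points need at least 3 more sets (each remaining set adds at most 3) — so at least 4 sets are needed, and 4 is optimal.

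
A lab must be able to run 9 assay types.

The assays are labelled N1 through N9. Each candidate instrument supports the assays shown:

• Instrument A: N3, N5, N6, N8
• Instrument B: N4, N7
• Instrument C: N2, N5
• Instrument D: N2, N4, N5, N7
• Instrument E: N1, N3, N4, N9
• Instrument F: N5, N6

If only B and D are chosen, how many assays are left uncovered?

5

Union of B, D = {N2, N4, N5, N7}.
Not covered: N1, N3, N6, N8, N9 — 5 assays.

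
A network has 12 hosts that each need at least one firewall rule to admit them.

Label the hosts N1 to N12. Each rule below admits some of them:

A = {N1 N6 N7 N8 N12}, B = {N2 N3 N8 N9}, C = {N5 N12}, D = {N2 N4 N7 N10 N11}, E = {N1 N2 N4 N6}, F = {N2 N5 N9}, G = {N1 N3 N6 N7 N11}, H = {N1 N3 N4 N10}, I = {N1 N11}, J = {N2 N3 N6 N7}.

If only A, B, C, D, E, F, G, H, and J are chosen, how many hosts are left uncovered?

0

Union of A, B, C, D, E, F, G, H, J = {N1, N2, N3, N4, N5, N6, N7, N8, N9, N10, N11, N12} — that's every host, so 0 are uncovered.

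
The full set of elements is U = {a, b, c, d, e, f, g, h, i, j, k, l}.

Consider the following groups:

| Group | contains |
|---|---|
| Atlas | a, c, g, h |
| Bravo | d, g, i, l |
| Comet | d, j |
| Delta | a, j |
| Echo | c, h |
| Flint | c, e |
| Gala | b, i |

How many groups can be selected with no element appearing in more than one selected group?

Bravo, Delta, Flint are pairwise disjoint (Bravo={d,g,i,l}; Delta={a,j}; Flint={c,e}).
Every remaining group overlaps one of these, and no 4 of the listed groups are pairwise disjoint, so 3 is the maximum.

3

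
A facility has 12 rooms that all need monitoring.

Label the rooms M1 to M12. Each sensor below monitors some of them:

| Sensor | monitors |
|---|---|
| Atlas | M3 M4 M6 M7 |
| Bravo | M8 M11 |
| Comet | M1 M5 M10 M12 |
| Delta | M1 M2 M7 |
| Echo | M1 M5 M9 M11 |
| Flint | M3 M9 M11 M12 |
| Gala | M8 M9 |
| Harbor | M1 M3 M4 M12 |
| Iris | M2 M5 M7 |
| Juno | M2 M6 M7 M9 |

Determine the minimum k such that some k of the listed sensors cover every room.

Bravo and Comet and Harbor and Juno together: Bravo ∪ Comet ∪ Harbor ∪ Juno = {M1, M2, M3, M4, M5, M6, M7, M8, M9, M10, M11, M12} — every room is covered.
No 3 of the 10 sensors cover everything (all 120 combinations miss at least one room), so 4 is optimal.

4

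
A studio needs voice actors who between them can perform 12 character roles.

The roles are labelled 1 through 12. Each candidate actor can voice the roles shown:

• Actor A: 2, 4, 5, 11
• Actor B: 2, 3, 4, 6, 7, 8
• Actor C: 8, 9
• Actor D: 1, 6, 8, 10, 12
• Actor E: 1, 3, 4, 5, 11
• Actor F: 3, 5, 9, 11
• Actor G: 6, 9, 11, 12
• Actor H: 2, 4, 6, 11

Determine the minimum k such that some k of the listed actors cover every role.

B and D and F together: B ∪ D ∪ F = {1, 2, 3, 4, 5, 6, 7, 8, 9, 10, 11, 12} — every role is covered.
Only B contains 7, so B is forced; the remaining 6 roles need at least 2 more actors (each remaining actor adds at most 3) — so at least 3 actors are needed, and 3 is optimal.

3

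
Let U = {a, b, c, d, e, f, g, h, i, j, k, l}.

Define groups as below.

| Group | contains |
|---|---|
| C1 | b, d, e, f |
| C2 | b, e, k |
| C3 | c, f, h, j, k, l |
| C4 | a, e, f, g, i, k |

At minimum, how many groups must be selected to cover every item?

Take {C1, C3, C4}. Their union is {a, b, c, d, e, f, g, h, i, j, k, l}, which is all 12 items.
Only C4 contains a, so C4 is forced; the remaining 6 items need at least 2 more groups (each remaining group adds at most 4) — so at least 3 groups are needed, and 3 is optimal.

3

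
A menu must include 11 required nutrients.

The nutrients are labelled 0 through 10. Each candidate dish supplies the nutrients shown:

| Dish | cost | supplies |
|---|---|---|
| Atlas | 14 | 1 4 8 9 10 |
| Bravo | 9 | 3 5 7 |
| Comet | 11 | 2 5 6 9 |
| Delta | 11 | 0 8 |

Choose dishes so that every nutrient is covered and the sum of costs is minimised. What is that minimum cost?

Atlas, Bravo, Comet, Delta together cover every nutrient (Atlas ∪ Bravo ∪ Comet ∪ Delta = {0, 1, 2, 3, 4, 5, 6, 7, 8, 9, 10}); total cost 14 + 9 + 11 + 11 = 45.
No covering selection has total cost below 45.

45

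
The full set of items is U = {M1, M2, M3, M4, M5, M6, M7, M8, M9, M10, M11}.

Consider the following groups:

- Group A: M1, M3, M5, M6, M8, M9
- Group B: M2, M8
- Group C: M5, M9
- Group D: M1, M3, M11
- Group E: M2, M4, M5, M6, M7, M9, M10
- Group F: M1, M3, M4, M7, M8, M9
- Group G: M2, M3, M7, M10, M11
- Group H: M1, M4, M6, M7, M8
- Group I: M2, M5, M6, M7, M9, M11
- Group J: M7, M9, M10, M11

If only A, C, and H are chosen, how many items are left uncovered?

Union of A, C, H = {M1, M3, M4, M5, M6, M7, M8, M9}.
Not covered: M2, M10, M11 — 3 items.

3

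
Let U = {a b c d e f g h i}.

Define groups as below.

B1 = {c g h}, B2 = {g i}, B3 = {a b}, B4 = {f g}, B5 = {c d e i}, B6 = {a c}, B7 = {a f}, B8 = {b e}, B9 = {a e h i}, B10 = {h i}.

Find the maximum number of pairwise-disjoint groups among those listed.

B4, B6, B8, B10 are pairwise disjoint (B4={f,g}; B6={a,c}; B8={b,e}; B10={h,i}).
Every remaining group overlaps one of these, and no 5 of the listed groups are pairwise disjoint, so 4 is the maximum.

4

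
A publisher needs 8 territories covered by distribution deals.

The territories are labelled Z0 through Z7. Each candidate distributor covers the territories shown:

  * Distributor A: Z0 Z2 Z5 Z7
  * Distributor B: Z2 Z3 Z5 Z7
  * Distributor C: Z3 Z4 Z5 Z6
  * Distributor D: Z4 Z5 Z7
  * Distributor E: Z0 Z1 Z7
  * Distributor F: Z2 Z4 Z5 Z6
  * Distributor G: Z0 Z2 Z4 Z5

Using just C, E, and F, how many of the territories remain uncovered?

Union of C, E, F = {Z0, Z1, Z2, Z3, Z4, Z5, Z6, Z7} — that's every territory, so 0 are uncovered.

0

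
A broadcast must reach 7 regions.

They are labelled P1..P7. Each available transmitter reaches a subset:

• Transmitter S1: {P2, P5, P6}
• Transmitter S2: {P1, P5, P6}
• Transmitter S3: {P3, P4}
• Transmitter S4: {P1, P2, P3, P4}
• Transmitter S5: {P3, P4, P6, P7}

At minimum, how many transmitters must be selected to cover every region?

Take {S1, S2, S5}. Their union is {P1, P2, P3, P4, P5, P6, P7}, which is all 7 regions.
Only S5 contains P7, so S5 is forced; the remaining 3 regions need at least 2 more transmitters (each remaining transmitter adds at most 2) — so at least 3 transmitters are needed, and 3 is optimal.

3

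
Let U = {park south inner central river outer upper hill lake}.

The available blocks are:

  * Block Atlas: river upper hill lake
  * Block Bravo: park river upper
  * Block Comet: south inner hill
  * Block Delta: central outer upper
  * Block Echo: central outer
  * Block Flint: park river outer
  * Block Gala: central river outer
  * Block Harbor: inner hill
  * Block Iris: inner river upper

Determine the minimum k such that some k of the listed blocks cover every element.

4

Take {Atlas, Comet, Flint, Gala}. Their union is {park, south, inner, central, river, outer, upper, hill, lake}, which is all 9 elements.
Only Atlas contains lake, so Atlas is forced; the remaining 5 elements need at least 3 more blocks (each remaining block adds at most 2) — so at least 4 blocks are needed, and 4 is optimal.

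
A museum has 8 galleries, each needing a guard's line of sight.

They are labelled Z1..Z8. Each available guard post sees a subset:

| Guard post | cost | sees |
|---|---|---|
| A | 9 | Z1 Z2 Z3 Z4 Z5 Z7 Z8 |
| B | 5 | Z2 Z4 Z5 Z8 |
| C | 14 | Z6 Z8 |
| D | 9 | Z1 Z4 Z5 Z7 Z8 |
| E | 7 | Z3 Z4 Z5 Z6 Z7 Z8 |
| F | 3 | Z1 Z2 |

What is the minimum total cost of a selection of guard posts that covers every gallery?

10

E, F together cover every gallery (E ∪ F = {Z1, Z2, Z3, Z4, Z5, Z6, Z7, Z8}); total cost 7 + 3 = 10.
No covering selection has total cost below 10.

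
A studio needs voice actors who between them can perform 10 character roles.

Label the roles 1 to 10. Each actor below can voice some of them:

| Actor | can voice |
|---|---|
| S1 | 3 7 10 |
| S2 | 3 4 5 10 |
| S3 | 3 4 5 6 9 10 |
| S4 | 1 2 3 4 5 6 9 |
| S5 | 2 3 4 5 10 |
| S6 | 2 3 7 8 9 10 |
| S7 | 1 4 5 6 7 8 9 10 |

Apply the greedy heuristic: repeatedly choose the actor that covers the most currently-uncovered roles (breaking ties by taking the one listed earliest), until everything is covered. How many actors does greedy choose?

Greedy: pick S7 (covers 8 new) → pick S4 (covers 2 new). Total picks: 2.

2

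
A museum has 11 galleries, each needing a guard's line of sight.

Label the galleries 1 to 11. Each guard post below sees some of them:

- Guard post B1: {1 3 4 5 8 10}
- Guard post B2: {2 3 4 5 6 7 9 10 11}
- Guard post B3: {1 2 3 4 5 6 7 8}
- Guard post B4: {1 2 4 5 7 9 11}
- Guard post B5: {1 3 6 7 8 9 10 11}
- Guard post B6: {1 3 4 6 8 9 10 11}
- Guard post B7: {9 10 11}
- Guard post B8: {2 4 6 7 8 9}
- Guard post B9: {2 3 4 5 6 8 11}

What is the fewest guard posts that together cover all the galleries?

Take {B1, B2}. Their union is {1, 2, 3, 4, 5, 6, 7, 8, 9, 10, 11}, which is all 11 galleries.
No single guard post has all 11 galleries (the largest, B2, has 9), so 2 is optimal.

2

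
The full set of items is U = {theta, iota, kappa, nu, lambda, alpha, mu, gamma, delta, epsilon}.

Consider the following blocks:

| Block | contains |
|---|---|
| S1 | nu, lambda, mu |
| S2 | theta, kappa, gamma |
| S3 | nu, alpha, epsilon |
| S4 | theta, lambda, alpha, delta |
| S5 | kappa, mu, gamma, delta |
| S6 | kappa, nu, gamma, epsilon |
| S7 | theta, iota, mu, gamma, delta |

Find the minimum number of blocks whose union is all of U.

S4, S6, and S7 cover everything between them: the union {theta, iota, kappa, nu, lambda, alpha, mu, gamma, delta, epsilon} is all of U.
Only S7 contains iota, so S7 is forced; the remaining 5 items need at least 2 more blocks (each remaining block adds at most 3) — so at least 3 blocks are needed, and 3 is optimal.

3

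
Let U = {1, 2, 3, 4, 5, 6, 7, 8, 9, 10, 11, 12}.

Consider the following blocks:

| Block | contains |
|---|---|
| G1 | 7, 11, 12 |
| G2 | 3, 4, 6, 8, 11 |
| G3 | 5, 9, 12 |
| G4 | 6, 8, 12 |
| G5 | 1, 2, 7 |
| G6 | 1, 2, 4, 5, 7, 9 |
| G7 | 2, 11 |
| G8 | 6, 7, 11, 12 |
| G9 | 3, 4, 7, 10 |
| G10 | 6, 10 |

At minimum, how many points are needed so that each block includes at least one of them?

H = {2, 6, 7, 12} meets every block (each contains at least one member of H), and |H| = 4.
No choice of 3 points meets every block, so 4 is the minimum.

4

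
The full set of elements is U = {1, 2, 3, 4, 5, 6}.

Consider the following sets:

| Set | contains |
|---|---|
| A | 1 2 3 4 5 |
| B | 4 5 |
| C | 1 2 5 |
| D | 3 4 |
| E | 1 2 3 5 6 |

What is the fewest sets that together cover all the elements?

2

B and E cover everything between them: the union {1, 2, 3, 4, 5, 6} is all of U.
No single set has all 6 elements (the largest, A, has 5), so 2 is optimal.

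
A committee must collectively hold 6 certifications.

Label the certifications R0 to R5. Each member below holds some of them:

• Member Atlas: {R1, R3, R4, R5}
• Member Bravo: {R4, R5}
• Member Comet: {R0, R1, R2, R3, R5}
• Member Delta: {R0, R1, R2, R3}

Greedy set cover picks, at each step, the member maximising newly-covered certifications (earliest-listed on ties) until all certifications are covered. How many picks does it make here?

Greedy: pick Comet (covers 5 new) → pick Atlas (covers 1 new). Total picks: 2.

2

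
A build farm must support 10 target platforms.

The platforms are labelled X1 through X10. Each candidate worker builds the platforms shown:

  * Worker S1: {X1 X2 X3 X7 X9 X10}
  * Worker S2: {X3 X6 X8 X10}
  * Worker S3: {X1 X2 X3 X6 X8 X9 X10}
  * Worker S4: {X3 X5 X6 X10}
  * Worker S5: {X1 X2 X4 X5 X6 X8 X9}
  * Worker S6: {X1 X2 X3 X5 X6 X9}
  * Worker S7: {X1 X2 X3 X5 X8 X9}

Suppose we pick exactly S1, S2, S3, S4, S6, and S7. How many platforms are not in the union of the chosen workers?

Union of S1, S2, S3, S4, S6, S7 = {X1, X2, X3, X5, X6, X7, X8, X9, X10}.
Not covered: X4 — 1 platform.

1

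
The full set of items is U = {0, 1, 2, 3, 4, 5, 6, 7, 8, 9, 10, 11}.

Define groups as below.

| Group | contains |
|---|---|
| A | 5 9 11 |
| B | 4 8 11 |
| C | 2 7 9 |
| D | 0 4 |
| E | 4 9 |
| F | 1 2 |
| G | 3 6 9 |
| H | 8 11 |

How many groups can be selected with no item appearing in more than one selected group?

4

D, F, G, H are pairwise disjoint (D={0,4}; F={1,2}; G={3,6,9}; H={8,11}).
Every remaining group overlaps one of these, and no 5 of the listed groups are pairwise disjoint, so 4 is the maximum.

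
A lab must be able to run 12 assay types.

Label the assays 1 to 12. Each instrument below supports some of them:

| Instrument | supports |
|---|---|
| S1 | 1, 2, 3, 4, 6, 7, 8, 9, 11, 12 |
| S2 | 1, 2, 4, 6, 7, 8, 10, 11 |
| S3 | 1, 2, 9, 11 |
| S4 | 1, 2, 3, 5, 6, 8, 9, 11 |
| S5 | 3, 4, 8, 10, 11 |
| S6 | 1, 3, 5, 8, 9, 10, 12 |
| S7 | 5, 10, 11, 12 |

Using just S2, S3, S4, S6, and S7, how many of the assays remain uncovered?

0

Union of S2, S3, S4, S6, S7 = {1, 2, 3, 4, 5, 6, 7, 8, 9, 10, 11, 12} — that's every assay, so 0 are uncovered.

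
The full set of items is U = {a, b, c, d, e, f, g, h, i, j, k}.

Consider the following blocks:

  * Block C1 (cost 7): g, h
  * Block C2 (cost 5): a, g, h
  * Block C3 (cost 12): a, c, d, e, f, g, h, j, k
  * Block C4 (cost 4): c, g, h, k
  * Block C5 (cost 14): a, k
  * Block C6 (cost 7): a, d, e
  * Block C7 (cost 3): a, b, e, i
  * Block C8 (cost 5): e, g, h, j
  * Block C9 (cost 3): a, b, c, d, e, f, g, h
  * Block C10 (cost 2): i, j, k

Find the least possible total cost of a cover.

C9, C10 together cover every item (C9 ∪ C10 = {a, b, c, d, e, f, g, h, i, j, k}); total cost 3 + 2 = 5.
No covering selection has total cost below 5.

5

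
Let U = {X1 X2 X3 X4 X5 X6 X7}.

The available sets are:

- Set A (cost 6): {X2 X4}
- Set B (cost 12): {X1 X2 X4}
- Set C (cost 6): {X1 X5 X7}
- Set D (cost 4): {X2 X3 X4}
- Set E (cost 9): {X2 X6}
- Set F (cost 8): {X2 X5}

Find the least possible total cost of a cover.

19

C, D, E together cover every item (C ∪ D ∪ E = {X1, X2, X3, X4, X5, X6, X7}); total cost 6 + 4 + 9 = 19.
No covering selection has total cost below 19.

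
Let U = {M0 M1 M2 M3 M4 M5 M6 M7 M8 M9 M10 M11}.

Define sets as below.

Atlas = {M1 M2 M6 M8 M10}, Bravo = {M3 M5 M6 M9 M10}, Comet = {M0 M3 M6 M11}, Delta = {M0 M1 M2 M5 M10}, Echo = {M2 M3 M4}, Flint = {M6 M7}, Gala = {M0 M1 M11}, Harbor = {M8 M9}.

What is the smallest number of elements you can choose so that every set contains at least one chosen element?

Take H = {M2, M6, M8, M11}. Each listed set contains at least one of these, so H is a hitting set of size 4.
The sets Echo, Flint, Gala, Harbor are pairwise disjoint, so any hitting set needs a separate element for each — at least 4. Hence 4 is optimal.

4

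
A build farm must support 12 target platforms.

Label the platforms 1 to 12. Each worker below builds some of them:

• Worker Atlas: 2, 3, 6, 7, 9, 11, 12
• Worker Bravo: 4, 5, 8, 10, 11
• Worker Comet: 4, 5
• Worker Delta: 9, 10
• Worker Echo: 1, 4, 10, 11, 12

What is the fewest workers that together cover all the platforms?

3

Take {Atlas, Bravo, Echo}. Their union is {1, 2, 3, 4, 5, 6, 7, 8, 9, 10, 11, 12}, which is all 12 platforms.
Only Echo contains 1, so Echo is forced; the remaining 7 platforms need at least 2 more workers (each remaining worker adds at most 5) — so at least 3 workers are needed, and 3 is optimal.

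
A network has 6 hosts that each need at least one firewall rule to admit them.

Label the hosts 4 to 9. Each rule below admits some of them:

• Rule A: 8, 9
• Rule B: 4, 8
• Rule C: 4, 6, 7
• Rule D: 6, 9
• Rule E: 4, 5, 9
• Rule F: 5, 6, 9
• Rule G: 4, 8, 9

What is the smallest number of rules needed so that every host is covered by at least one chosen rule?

Take {B, C, E}. Their union is {4, 5, 6, 7, 8, 9}, which is all 6 hosts.
Only C contains 7, so C is forced; the remaining 3 hosts need at least 2 more rules (each remaining rule adds at most 2) — so at least 3 rules are needed, and 3 is optimal.

3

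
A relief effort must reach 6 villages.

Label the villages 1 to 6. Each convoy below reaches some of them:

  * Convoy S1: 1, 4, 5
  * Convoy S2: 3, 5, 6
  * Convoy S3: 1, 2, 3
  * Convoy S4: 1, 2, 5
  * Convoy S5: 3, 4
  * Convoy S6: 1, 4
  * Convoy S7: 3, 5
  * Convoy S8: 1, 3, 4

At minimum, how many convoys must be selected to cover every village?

3

Take {S1, S2, S3}. Their union is {1, 2, 3, 4, 5, 6}, which is all 6 villages.
Only S2 contains 6, so S2 is forced; the remaining 3 villages need at least 2 more convoys (each remaining convoy adds at most 2) — so at least 3 convoys are needed, and 3 is optimal.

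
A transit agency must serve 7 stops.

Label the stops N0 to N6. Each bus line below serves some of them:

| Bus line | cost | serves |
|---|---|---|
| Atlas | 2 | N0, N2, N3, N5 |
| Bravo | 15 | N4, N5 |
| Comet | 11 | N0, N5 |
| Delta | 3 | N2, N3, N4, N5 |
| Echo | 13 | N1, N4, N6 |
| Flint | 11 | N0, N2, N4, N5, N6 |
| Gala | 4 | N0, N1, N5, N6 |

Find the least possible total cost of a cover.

7

Delta, Gala together cover every stop (Delta ∪ Gala = {N0, N1, N2, N3, N4, N5, N6}); total cost 3 + 4 = 7.
The greedy pick Atlas, Gala, Delta costs 9; no covering selection beats 7.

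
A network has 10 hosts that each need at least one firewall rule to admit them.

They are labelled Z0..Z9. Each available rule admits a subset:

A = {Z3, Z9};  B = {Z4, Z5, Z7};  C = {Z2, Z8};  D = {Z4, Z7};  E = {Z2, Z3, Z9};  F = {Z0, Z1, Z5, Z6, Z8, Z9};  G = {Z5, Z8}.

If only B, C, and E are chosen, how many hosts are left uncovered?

3

Union of B, C, E = {Z2, Z3, Z4, Z5, Z7, Z8, Z9}.
Not covered: Z0, Z1, Z6 — 3 hosts.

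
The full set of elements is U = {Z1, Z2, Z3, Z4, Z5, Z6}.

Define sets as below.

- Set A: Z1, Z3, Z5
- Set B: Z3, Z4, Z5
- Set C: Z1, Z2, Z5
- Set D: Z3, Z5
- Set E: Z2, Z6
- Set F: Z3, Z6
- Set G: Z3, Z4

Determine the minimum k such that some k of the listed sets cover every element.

A and B and E together: A ∪ B ∪ E = {Z1, Z2, Z3, Z4, Z5, Z6} — every element is covered.
No 2 of the 7 sets cover everything (all 21 combinations miss at least one element), so 3 is optimal.

3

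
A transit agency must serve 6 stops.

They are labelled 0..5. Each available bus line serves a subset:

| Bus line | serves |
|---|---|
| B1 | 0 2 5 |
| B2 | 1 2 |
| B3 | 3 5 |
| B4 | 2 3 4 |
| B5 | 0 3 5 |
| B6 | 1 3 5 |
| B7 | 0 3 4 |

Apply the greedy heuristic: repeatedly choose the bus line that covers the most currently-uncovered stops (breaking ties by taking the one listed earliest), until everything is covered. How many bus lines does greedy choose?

Greedy: pick B1 (covers 3 new) → pick B4 (covers 2 new) → pick B2 (covers 1 new). Total picks: 3.

3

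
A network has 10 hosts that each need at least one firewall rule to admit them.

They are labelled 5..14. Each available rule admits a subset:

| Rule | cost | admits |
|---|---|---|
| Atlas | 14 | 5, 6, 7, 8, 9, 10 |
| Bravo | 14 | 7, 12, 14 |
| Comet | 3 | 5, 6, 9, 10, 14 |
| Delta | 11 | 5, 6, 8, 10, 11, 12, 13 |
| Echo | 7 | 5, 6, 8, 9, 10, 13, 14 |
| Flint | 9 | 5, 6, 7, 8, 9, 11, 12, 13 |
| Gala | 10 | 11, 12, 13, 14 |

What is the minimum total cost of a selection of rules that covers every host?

12

Comet, Flint together cover every host (Comet ∪ Flint = {5, 6, 7, 8, 9, 10, 11, 12, 13, 14}); total cost 3 + 9 = 12.
No covering selection has total cost below 12.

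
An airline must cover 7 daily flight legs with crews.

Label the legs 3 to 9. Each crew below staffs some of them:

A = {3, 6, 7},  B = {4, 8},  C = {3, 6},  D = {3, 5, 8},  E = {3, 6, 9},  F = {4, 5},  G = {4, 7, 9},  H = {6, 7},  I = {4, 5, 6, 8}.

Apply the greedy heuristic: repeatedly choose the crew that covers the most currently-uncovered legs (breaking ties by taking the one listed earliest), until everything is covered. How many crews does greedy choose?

Greedy: pick I (covers 4 new) → pick A (covers 2 new) → pick E (covers 1 new). Total picks: 3.

3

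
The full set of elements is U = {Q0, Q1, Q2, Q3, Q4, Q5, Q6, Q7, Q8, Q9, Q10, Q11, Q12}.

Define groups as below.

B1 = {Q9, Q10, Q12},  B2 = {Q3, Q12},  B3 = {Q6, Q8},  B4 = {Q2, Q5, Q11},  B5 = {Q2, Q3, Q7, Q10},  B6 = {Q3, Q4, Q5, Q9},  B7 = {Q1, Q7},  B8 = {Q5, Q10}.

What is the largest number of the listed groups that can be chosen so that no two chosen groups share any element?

4

B2, B3, B4, B7 are pairwise disjoint (B2={Q3,Q12}; B3={Q6,Q8}; B4={Q2,Q5,Q11}; B7={Q1,Q7}).
Every remaining group overlaps one of these, and no 5 of the listed groups are pairwise disjoint, so 4 is the maximum.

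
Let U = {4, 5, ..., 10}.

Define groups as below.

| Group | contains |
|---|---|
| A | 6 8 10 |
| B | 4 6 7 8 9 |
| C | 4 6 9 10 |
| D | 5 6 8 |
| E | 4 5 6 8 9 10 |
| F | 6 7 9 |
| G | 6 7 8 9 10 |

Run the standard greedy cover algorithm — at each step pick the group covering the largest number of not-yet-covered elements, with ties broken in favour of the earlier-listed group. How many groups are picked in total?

Greedy: pick E (covers 6 new) → pick B (covers 1 new). Total picks: 2.

2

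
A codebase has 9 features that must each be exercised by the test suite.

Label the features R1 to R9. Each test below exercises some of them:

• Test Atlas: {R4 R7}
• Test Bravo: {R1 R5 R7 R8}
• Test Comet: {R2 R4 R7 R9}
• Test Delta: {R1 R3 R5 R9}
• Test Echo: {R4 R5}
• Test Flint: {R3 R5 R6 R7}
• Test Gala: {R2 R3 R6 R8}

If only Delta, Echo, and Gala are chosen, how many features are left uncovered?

1

Union of Delta, Echo, Gala = {R1, R2, R3, R4, R5, R6, R8, R9}.
Not covered: R7 — 1 feature.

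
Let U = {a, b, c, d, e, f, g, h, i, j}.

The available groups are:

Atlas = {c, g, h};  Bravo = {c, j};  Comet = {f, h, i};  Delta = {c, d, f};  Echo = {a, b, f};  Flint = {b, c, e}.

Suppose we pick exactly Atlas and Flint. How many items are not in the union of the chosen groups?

Union of Atlas, Flint = {b, c, e, g, h}.
Not covered: a, d, f, i, j — 5 items.

5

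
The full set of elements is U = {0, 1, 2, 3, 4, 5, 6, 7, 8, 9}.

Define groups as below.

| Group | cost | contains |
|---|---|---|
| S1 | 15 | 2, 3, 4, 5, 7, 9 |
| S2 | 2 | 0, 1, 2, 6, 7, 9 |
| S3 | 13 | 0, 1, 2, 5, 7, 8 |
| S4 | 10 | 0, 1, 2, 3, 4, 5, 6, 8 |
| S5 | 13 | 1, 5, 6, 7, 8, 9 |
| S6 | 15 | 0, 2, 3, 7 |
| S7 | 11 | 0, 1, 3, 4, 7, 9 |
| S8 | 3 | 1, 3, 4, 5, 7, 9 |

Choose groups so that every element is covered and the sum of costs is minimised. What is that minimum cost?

12

S2, S4 together cover every element (S2 ∪ S4 = {0, 1, 2, 3, 4, 5, 6, 7, 8, 9}); total cost 2 + 10 = 12.
The greedy pick S2, S8, S4 costs 15; no covering selection beats 12.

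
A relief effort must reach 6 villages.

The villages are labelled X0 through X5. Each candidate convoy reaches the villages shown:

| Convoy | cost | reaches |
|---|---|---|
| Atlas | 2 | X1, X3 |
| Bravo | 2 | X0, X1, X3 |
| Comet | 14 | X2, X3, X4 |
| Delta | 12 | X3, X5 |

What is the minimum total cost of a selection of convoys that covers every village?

Bravo, Comet, Delta together cover every village (Bravo ∪ Comet ∪ Delta = {X0, X1, X2, X3, X4, X5}); total cost 2 + 14 + 12 = 28.
No covering selection has total cost below 28.

28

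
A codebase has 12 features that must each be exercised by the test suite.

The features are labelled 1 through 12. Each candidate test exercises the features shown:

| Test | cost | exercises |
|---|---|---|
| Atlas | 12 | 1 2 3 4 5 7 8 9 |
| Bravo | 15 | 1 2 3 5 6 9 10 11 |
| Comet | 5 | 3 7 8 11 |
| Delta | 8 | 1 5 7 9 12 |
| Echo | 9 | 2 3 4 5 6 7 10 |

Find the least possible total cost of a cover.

22

Comet, Delta, Echo together cover every feature (Comet ∪ Delta ∪ Echo = {1, 2, 3, 4, 5, 6, 7, 8, 9, 10, 11, 12}); total cost 5 + 8 + 9 = 22.
No covering selection has total cost below 22.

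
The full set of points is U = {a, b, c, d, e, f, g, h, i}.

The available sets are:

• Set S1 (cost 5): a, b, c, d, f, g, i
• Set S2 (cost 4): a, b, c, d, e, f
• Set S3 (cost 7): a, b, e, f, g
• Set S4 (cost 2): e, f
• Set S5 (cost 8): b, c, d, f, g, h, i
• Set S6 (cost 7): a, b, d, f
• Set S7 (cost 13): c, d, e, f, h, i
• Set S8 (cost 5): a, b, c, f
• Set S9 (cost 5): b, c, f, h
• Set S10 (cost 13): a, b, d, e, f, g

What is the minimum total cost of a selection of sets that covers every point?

12

S1, S4, S9 together cover every point (S1 ∪ S4 ∪ S9 = {a, b, c, d, e, f, g, h, i}); total cost 5 + 2 + 5 = 12.
The greedy pick S2, S1, S9 costs 14; no covering selection beats 12.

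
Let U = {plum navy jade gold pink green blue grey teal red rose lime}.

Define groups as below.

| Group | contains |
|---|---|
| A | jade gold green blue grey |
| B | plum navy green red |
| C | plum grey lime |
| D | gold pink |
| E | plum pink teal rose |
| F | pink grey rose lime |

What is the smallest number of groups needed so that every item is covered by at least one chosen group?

4

Take {A, B, E, F}. Their union is {plum, navy, jade, gold, pink, green, blue, grey, teal, red, rose, lime}, which is all 12 items.
No 3 of the 6 groups cover everything (all 20 combinations miss at least one item), so 4 is optimal.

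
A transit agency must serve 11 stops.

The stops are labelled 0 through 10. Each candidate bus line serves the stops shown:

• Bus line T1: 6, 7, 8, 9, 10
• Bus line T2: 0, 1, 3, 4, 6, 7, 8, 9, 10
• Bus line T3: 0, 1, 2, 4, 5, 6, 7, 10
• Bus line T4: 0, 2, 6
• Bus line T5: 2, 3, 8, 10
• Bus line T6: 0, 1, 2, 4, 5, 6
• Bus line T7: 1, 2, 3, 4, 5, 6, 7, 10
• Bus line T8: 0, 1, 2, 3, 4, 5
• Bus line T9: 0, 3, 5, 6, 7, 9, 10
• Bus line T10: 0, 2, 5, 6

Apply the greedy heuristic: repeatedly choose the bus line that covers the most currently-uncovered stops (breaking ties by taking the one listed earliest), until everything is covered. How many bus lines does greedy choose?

Greedy: pick T2 (covers 9 new) → pick T3 (covers 2 new). Total picks: 2.

2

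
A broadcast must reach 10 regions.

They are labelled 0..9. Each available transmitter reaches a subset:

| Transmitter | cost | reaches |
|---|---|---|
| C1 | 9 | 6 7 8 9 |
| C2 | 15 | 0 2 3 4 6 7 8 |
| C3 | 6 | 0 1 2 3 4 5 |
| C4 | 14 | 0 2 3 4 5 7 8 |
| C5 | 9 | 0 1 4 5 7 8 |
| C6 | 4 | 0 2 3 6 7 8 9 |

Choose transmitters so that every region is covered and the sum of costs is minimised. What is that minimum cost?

10

C3, C6 together cover every region (C3 ∪ C6 = {0, 1, 2, 3, 4, 5, 6, 7, 8, 9}); total cost 6 + 4 = 10.
No covering selection has total cost below 10.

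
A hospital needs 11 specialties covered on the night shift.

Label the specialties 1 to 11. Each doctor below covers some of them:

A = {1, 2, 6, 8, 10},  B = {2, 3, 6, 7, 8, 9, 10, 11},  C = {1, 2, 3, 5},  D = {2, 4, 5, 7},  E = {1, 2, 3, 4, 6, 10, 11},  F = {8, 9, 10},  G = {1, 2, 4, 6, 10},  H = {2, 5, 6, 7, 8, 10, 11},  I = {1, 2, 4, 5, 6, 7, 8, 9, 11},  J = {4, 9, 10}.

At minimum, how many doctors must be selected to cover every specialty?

E and I together: E ∪ I = {1, 2, 3, 4, 5, 6, 7, 8, 9, 10, 11} — every specialty is covered.
No single doctor has all 11 specialties (the largest, I, has 9), so 2 is optimal.

2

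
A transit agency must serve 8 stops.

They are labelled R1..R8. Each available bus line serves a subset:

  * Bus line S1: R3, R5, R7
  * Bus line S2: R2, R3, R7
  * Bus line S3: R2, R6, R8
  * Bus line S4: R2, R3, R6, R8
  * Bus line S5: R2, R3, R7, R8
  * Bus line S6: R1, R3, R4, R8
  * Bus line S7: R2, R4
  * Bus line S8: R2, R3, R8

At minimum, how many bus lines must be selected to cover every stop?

S1 and S4 and S6 together: S1 ∪ S4 ∪ S6 = {R1, R2, R3, R4, R5, R6, R7, R8} — every stop is covered.
Only S6 contains R1, so S6 is forced; the remaining 4 stops need at least 2 more bus lines (each remaining bus line adds at most 2) — so at least 3 bus lines are needed, and 3 is optimal.

3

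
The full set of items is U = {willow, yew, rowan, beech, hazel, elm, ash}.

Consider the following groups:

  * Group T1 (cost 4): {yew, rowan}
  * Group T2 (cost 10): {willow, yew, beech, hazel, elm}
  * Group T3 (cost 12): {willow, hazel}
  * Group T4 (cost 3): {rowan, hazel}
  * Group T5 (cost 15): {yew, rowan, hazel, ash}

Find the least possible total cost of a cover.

T2, T5 together cover every item (T2 ∪ T5 = {willow, yew, rowan, beech, hazel, elm, ash}); total cost 10 + 15 = 25.
The greedy pick T4, T2, T5 costs 28; no covering selection beats 25.

25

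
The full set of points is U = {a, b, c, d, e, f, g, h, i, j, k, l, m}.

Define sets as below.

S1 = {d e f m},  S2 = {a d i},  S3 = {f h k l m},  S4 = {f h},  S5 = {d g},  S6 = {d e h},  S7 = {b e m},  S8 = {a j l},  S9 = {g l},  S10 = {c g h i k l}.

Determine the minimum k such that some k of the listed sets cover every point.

S1, S7, S8, and S10 cover everything between them: the union {a, b, c, d, e, f, g, h, i, j, k, l, m} is all of U.
No 3 of the 10 sets cover everything (all 120 combinations miss at least one point), so 4 is optimal.

4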